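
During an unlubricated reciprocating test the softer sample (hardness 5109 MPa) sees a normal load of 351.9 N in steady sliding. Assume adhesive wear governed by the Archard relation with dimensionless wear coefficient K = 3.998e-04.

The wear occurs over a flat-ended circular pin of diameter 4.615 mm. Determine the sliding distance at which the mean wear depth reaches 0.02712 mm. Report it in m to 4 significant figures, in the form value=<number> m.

Intermediates are displayed rounded, and every step carries full float precision; rounded just once: four significant digits.
Hardness H = 5109 MPa = 5.109e+09 Pa.
Pin diameter d = 4.615 mm = 0.004615 m. Contact area A = π·d²/4 = π·(0.004615 m)²/4 = 1.673e-05 m².
Depth limit h_lim = 0.02712 mm = 2.712e-05 m.
SI base units throughout: W = 351.9 N, H = 5.109e+09 Pa, K = 3.998e-04.
At the depth limit, V_lim = h_lim·A = 2.712e-05 · 1.673e-05 = 4.537e-10 m³.
Sliding life L = V_lim·H/(K·W) = 4.537e-10 · 5.109e+09 / (3.998e-04 · 351.9) = 16.47 m.

value=16.47 m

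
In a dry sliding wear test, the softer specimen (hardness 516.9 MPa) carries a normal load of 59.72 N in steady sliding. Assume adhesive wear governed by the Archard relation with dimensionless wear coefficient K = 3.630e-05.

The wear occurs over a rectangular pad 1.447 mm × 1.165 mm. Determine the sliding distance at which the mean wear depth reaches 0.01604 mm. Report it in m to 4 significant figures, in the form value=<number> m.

value=6.447 m

The algebra holds exact precision; intermediates are displayed rounded. Rounded once at the end: 4 significant figures.
Convert: Hardness H = 516.9 MPa = 5.169e+08 Pa.
Convert: Pad sides 1.447 mm × 1.165 mm = 0.001447 m × 0.001165 m. Contact area A = 0.001447 m × 0.001165 m = 1.686e-06 m².
Convert: Depth limit h_lim = 0.01604 mm = 1.604e-05 m.
In SI base units: W = 59.72 N, H = 5.169e+08 Pa, K = 3.630e-05.
Wearable volume V_lim = h_lim·A = 1.604e-05 · 1.686e-06 = 2.704e-11 m³.
Sliding life L = V_lim·H/(K·W) = 2.704e-11 · 5.169e+08 / (3.630e-05 · 59.72) = 6.447 m.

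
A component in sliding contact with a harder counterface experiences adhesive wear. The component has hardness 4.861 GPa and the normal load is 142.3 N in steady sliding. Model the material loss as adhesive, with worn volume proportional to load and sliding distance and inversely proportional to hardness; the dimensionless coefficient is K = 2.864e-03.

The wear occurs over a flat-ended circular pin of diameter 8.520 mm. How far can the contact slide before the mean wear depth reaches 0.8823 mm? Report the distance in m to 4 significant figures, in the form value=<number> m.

value=600.0 m

All working math keeps exact precision; displayed values are rounded — one last rounding, at four significant figures.
Hardness H = 4.861 GPa = 4.861e+09 Pa.
Pin diameter d = 8.520 mm = 0.008520 m. Contact area A = π·d²/4 = π·(0.008520 m)²/4 = 5.701e-05 m².
Depth limit h_lim = 0.8823 mm = 8.823e-04 m.
In SI base units: W = 142.3 N, H = 4.861e+09 Pa, K = 2.864e-03.
Limit volume V_lim = h_lim·A = 8.823e-04 · 5.701e-05 = 5.030e-08 m³.
Sliding life L = V_lim·H/(K·W) = 5.030e-08 · 4.861e+09 / (2.864e-03 · 142.3) = 600.0 m.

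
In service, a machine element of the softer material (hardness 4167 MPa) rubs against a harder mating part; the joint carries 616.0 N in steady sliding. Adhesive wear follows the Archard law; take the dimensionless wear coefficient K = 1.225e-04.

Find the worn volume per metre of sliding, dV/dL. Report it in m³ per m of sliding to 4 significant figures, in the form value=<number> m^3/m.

Intermediates are displayed rounded. Every step keeps exact precision, and one last rounding: four significant digits.
Convert: Hardness H = 4167 MPa = 4.167e+09 Pa.
Expressed in SI base units: W = 616.0 N, H = 4.167e+09 Pa, K = 1.225e-04.
Rate of wear dV/dL = K·W/H: 1.225e-04 · 616.0 / 4.167e+09 = 1.811e-11 m³/m.

value=1.811e-11 m^3/m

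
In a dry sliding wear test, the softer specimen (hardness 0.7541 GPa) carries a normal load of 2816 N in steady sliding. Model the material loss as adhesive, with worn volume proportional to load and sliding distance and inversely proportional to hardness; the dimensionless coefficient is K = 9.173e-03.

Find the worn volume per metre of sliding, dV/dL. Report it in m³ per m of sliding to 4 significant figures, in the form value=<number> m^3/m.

The algebra carries full precision. Intermediates are displayed rounded — one final rounding: four significant digits.
Convert: Hardness H = 0.7541 GPa = 7.541e+08 Pa.
Collected in SI base units: W = 2816 N, H = 7.541e+08 Pa, K = 9.173e-03.
Rate of wear dV/dL = K·W/H — distance-free: 9.173e-03 · 2816 / 7.541e+08 = 3.425e-08 m³/m.

value=3.425e-08 m^3/m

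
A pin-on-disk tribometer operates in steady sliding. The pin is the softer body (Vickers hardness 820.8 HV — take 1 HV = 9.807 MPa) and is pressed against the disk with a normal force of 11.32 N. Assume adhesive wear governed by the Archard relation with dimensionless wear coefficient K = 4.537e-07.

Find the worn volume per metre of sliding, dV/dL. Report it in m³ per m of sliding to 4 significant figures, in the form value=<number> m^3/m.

Each operation holds exact precision — intermediates are shown rounded. Rounded just once, at 4 significant figures.
Hardness H = 820.8 HV × 9.807 MPa/HV = 8050 MPa = 8.050e+09 Pa.
Restated in SI base units: W = 11.32 N, H = 8.050e+09 Pa, K = 4.537e-07.
The wear rate dV/dL = K·W/H — distance-free: 4.537e-07 · 11.32 / 8.050e+09 = 6.380e-16 m³/m.

value=6.380e-16 m^3/m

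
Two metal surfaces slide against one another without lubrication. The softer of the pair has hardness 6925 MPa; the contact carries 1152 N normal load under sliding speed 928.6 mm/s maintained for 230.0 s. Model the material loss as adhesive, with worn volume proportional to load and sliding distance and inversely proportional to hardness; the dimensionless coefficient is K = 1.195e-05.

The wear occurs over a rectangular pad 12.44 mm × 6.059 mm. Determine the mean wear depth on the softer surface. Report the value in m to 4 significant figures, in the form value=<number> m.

The algebra runs at full precision. Quoted intermediates are rounded, and one last rounding to 4 significant digits.
Convert: Sliding speed v = 928.6 mm/s = 0.9286 m/s. Path length L = v·t = 0.9286 m/s × 230.0 s = 213.6 m.
Convert: Hardness H = 6925 MPa = 6.925e+09 Pa.
Convert: Pad sides 12.44 mm × 6.059 mm = 0.01244 m × 0.006059 m. Contact area A = 0.01244 m × 0.006059 m = 7.537e-05 m².
In SI base units: W = 1152 N, H = 6.925e+09 Pa, K = 1.195e-05.
Wear volume V = K·W·L/H = 1.195e-05 · 1152 · 213.6 / 6.925e+09 = 4.246e-10 m³.
Wear depth h = V/A = 4.246e-10 / 7.537e-05 = 5.633e-06 m.

value=5.633e-06 m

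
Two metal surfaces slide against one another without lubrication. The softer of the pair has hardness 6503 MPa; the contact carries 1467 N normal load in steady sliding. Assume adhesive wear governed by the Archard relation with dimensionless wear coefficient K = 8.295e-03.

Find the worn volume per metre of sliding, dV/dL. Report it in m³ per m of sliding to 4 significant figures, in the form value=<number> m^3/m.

All arithmetic carries full precision. The intermediates are printed rounded. Rounded just once, at four significant figures.
Convert: Hardness H = 6503 MPa = 6.503e+09 Pa.
Collected in SI base units: W = 1467 N, H = 6.503e+09 Pa, K = 8.295e-03.
Volumetric rate dV/dL = K·W/H: 8.295e-03 · 1467 / 6.503e+09 = 1.871e-09 m³/m.

value=1.871e-09 m^3/m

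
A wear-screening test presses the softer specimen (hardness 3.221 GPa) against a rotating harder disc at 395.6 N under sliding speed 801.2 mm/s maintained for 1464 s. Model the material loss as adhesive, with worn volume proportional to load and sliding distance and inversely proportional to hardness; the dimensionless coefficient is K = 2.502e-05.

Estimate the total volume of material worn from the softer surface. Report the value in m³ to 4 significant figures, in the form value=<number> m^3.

value=3.604e-09 m^3

Every step runs at exact precision — the intermediates are shown rounded, and rounded once at the end to four significant figures.
Sliding speed v = 801.2 mm/s = 0.8012 m/s. Distance covered L = v·t = 0.8012 m/s × 1464 s = 1173 m.
Hardness H = 3.221 GPa = 3.221e+09 Pa.
In SI base units: W = 395.6 N, H = 3.221e+09 Pa, K = 2.502e-05.
Archard volume V = K·W·L/H = 2.502e-05 · 395.6 · 1173 / 3.221e+09 = 3.604e-09 m³.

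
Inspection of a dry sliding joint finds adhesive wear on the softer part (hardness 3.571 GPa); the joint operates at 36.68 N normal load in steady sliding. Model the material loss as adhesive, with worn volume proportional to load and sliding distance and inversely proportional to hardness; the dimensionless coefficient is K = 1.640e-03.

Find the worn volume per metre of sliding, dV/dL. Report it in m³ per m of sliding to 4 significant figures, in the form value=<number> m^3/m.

Intermediates appear rounded. Every step runs at full float precision. Rounded once at the end: four significant digits.
Convert: Hardness H = 3.571 GPa = 3.571e+09 Pa.
In SI base units: W = 36.68 N, H = 3.571e+09 Pa, K = 1.640e-03.
Wear rate dV/dL = K·W/H — distance-free: 1.640e-03 · 36.68 / 3.571e+09 = 1.685e-11 m³/m.

value=1.685e-11 m^3/m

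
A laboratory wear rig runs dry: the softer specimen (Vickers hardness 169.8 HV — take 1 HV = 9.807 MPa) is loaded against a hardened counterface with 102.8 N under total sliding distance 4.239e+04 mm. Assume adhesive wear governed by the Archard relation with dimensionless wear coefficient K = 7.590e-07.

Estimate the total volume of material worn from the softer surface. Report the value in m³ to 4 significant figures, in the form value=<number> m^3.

value=1.986e-12 m^3

Intermediate values are shown rounded; all working math maintains full precision — rounded just once, at four significant digits.
Convert: Distance L = 4.239e+04 mm = 42.39 m.
Convert: Hardness H = 169.8 HV × 9.807 MPa/HV = 1665 MPa = 1.665e+09 Pa.
Expressed in SI base units: W = 102.8 N, H = 1.665e+09 Pa, K = 7.590e-07.
Volume removed: V = K·W·L/H = 7.590e-07 · 102.8 · 42.39 / 1.665e+09 = 1.986e-12 m³.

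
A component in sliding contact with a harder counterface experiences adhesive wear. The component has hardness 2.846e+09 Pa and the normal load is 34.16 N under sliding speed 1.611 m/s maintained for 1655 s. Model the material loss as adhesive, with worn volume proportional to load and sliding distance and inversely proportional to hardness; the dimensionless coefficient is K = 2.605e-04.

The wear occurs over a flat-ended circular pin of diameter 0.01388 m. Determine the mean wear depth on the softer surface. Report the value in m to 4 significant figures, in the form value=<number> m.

value=5.510e-05 m

The algebra carries full precision. Intermediates are displayed rounded — a single final rounding to four significant digits.
Convert: Total distance L = v·t = 1.611 m/s × 1655 s = 2666 m.
Convert: Contact area A = π·d²/4 = π·(0.01388 m)²/4 = 1.513e-04 m².
In SI base units: W = 34.16 N, H = 2.846e+09 Pa, K = 2.605e-04.
Wear volume V = K·W·L/H = 2.605e-04 · 34.16 · 2666 / 2.846e+09 = 8.337e-09 m³.
Mean wear depth h = V/A = 8.337e-09 / 1.513e-04 = 5.510e-05 m.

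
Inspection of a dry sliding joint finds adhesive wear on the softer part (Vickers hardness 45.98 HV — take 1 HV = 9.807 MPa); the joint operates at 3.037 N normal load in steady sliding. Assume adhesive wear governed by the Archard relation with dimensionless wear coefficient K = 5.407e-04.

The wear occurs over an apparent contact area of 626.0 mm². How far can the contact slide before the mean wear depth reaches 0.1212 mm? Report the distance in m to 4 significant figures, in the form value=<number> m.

value=2.083e+04 m

The intermediates are shown rounded. The computation maintains exact precision, and one last rounding: four significant digits.
Hardness H = 45.98 HV × 9.807 MPa/HV = 450.9 MPa = 4.509e+08 Pa.
Contact area A = 626.0 mm² = 6.260e-04 m².
Depth limit h_lim = 0.1212 mm = 1.212e-04 m.
In SI base units, W = 3.037 N, H = 4.509e+08 Pa, K = 5.407e-04.
Permissible volume V_lim = h_lim·A = 1.212e-04 · 6.260e-04 = 7.587e-08 m³.
Thus life L = V_lim·H/(K·W) = 7.587e-08 · 4.509e+08 / (5.407e-04 · 3.037) = 2.083e+04 m.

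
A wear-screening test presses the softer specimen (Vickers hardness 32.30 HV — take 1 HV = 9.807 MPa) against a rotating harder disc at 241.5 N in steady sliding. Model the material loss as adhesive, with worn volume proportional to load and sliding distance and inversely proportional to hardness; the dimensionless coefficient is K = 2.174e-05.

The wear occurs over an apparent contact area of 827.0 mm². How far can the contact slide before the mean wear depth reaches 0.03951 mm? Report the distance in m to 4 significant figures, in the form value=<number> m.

The intermediates are shown rounded. Every step keeps full float precision; a lone final rounding: four significant figures.
Convert: Hardness H = 32.30 HV × 9.807 MPa/HV = 316.8 MPa = 3.168e+08 Pa.
Convert: Contact area A = 827.0 mm² = 8.270e-04 m².
Convert: Depth limit h_lim = 0.03951 mm = 3.951e-05 m.
As SI base values: W = 241.5 N, H = 3.168e+08 Pa, K = 2.174e-05.
Wearable volume V_lim = h_lim·A = 3.951e-05 · 8.270e-04 = 3.267e-08 m³.
Inverting, life L = V_lim·H/(K·W) = 3.267e-08 · 3.168e+08 / (2.174e-05 · 241.5) = 1971 m.

value=1971 m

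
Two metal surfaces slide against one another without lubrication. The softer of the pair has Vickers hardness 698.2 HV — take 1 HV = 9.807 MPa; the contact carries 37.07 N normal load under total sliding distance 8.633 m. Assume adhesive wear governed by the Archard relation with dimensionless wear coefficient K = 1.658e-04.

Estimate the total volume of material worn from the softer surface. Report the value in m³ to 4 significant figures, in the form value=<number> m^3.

All arithmetic maintains full float precision; printed values are rounded. Rounded once at the end to four significant digits.
Hardness H = 698.2 HV × 9.807 MPa/HV = 6847 MPa = 6.847e+09 Pa.
In SI base units: W = 37.07 N, H = 6.847e+09 Pa, K = 1.658e-04.
By Archard's law, V = K·W·L/H = 1.658e-04 · 37.07 · 8.633 / 6.847e+09 = 7.749e-12 m³.

value=7.749e-12 m^3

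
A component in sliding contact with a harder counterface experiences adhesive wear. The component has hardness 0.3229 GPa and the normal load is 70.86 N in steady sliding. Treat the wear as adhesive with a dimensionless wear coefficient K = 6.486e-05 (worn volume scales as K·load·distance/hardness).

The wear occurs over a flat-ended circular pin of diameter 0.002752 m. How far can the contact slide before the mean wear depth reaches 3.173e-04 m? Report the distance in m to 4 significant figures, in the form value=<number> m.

All working math keeps full precision. The intermediates are shown rounded; a lone final rounding, at four significant figures.
Convert: Hardness H = 0.3229 GPa = 3.229e+08 Pa.
Convert: Contact area A = π·d²/4 = π·(0.002752 m)²/4 = 5.948e-06 m².
In SI base units: W = 70.86 N, H = 3.229e+08 Pa, K = 6.486e-05.
Limit volume V_lim = h_lim·A = 3.173e-04 · 5.948e-06 = 1.887e-09 m³.
Thus life L = V_lim·H/(K·W) = 1.887e-09 · 3.229e+08 / (6.486e-05 · 70.86) = 132.6 m.

value=132.6 m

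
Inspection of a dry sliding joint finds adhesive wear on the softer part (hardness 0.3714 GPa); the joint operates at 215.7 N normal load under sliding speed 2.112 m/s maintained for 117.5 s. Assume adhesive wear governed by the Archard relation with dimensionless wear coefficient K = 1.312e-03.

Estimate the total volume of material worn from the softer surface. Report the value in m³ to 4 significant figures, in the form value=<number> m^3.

value=1.891e-07 m^3

All arithmetic carries exact precision; intermediate values appear rounded — one last rounding to four significant digits.
Convert: Total distance L = v·t = 2.112 m/s × 117.5 s = 248.2 m.
Convert: Hardness H = 0.3714 GPa = 3.714e+08 Pa.
As SI base values: W = 215.7 N, H = 3.714e+08 Pa, K = 1.312e-03.
Archard volume V = K·W·L/H = 1.312e-03 · 215.7 · 248.2 / 3.714e+08 = 1.891e-07 m³.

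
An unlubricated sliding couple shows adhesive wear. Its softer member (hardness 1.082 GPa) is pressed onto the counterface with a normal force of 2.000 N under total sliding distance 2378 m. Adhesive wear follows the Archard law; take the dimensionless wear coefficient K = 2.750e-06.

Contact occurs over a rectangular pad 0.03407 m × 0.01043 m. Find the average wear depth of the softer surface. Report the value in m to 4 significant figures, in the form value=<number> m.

value=3.402e-08 m

The intermediates are shown rounded; each operation maintains exact precision — one last rounding: 4 significant digits.
Hardness H = 1.082 GPa = 1.082e+09 Pa.
Contact area A = 0.03407 m × 0.01043 m = 3.554e-04 m².
Collected in SI base units: W = 2.000 N, H = 1.082e+09 Pa, K = 2.750e-06.
Volume removed: V = K·W·L/H = 2.750e-06 · 2.000 · 2378 / 1.082e+09 = 1.209e-11 m³.
Depth h = V/A = 1.209e-11 / 3.554e-04 = 3.402e-08 m.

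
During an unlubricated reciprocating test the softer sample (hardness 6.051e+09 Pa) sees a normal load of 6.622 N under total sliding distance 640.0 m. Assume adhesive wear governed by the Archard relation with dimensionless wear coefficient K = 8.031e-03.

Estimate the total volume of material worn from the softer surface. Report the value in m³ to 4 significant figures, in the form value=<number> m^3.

value=5.625e-09 m^3

Displayed values are rounded; each operation keeps full float precision; one final rounding to four significant figures.
In SI base units, W = 6.622 N, H = 6.051e+09 Pa, K = 8.031e-03.
The Archard volume V = K·W·L/H = 8.031e-03 · 6.622 · 640.0 / 6.051e+09 = 5.625e-09 m³.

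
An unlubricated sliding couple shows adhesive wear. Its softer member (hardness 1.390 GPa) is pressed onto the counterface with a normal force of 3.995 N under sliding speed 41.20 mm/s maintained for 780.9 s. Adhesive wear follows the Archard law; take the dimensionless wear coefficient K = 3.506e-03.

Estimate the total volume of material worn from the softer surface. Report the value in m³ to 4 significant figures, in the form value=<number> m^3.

The algebra runs at full precision; intermediate values appear rounded — a lone final rounding to four significant digits.
Sliding speed v = 41.20 mm/s = 0.04120 m/s. Sliding distance L = v·t = 0.04120 m/s × 780.9 s = 32.17 m.
Hardness H = 1.390 GPa = 1.390e+09 Pa.
Restated in SI base units: W = 3.995 N, H = 1.390e+09 Pa, K = 3.506e-03.
Archard volume V = K·W·L/H = 3.506e-03 · 3.995 · 32.17 / 1.390e+09 = 3.242e-10 m³.

value=3.242e-10 m^3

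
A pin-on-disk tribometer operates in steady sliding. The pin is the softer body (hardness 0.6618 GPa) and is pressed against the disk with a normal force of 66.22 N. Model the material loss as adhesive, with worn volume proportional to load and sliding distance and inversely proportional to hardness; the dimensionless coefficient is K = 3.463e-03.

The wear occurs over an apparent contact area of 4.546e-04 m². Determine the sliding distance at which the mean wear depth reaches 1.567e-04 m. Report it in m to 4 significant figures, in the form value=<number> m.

The algebra holds exact precision; intermediate values are displayed rounded, and one final rounding to 4 significant digits.
Convert: Hardness H = 0.6618 GPa = 6.618e+08 Pa.
In SI base units, W = 66.22 N, H = 6.618e+08 Pa, K = 3.463e-03.
Allowed volume V_lim = h_lim·A = 1.567e-04 · 4.546e-04 = 7.124e-08 m³.
Inverting, life L = V_lim·H/(K·W) = 7.124e-08 · 6.618e+08 / (3.463e-03 · 66.22) = 205.6 m.

value=205.6 m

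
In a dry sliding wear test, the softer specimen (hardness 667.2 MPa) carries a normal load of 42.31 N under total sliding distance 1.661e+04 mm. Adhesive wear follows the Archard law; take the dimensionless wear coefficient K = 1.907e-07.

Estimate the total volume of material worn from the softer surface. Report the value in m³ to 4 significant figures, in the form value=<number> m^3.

value=2.009e-13 m^3

All working math holds exact precision, and intermediates appear rounded; rounded just once: four significant digits.
Convert: Distance L = 1.661e+04 mm = 16.61 m.
Convert: Hardness H = 667.2 MPa = 6.672e+08 Pa.
In SI base units: W = 42.31 N, H = 6.672e+08 Pa, K = 1.907e-07.
Archard volume V = K·W·L/H = 1.907e-07 · 42.31 · 16.61 / 6.672e+08 = 2.009e-13 m³.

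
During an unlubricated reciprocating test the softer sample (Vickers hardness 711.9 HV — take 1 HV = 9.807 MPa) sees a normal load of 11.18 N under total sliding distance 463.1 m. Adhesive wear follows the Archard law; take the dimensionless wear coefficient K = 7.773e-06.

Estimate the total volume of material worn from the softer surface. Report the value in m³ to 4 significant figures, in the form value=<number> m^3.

Quoted intermediates are rounded. The computation runs at full precision — one last rounding, at 4 significant figures.
Hardness H = 711.9 HV × 9.807 MPa/HV = 6982 MPa = 6.982e+09 Pa.
Expressed in SI base units: W = 11.18 N, H = 6.982e+09 Pa, K = 7.773e-06.
Archard volume V = K·W·L/H = 7.773e-06 · 11.18 · 463.1 / 6.982e+09 = 5.764e-12 m³.

value=5.764e-12 m^3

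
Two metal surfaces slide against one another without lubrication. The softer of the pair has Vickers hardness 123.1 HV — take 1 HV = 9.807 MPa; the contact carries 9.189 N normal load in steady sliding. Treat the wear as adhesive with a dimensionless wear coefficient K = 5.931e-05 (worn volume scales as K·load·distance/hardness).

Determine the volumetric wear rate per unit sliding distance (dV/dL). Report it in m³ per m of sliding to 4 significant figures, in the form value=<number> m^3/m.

value=4.514e-13 m^3/m

Intermediates are displayed rounded. All working math keeps full precision. Rounded once at the end to 4 significant figures.
Hardness H = 123.1 HV × 9.807 MPa/HV = 1207 MPa = 1.207e+09 Pa.
Expressed in SI base units: W = 9.189 N, H = 1.207e+09 Pa, K = 5.931e-05.
Volumetric rate dV/dL = K·W/H (independent of L): 5.931e-05 · 9.189 / 1.207e+09 = 4.514e-13 m³/m.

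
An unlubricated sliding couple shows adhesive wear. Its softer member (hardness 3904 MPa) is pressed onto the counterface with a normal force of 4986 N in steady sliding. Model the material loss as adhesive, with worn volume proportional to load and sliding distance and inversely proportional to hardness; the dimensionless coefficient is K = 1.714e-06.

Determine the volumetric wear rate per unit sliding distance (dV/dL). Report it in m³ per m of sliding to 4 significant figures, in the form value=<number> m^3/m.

value=2.189e-12 m^3/m

All arithmetic runs at full precision, and intermediate values appear rounded, and rounded once at the end, at four significant figures.
Convert: Hardness H = 3904 MPa = 3.904e+09 Pa.
SI base units throughout: W = 4986 N, H = 3.904e+09 Pa, K = 1.714e-06.
Volumetric rate dV/dL = K·W/H, so: 1.714e-06 · 4986 / 3.904e+09 = 2.189e-12 m³/m.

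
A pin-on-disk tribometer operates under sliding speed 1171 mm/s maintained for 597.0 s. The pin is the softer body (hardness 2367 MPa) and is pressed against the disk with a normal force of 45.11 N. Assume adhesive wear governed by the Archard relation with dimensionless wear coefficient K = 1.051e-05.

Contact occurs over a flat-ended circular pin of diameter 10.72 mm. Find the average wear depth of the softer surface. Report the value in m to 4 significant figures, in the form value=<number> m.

All working math maintains full float precision; displayed values are rounded, and a lone final rounding: four significant digits.
Sliding speed v = 1171 mm/s = 1.171 m/s. Total distance L = v·t = 1.171 m/s × 597.0 s = 699.1 m.
Hardness H = 2367 MPa = 2.367e+09 Pa.
Pin diameter d = 10.72 mm = 0.01072 m. Contact area A = π·d²/4 = π·(0.01072 m)²/4 = 9.026e-05 m².
In SI base units: W = 45.11 N, H = 2.367e+09 Pa, K = 1.051e-05.
Wear volume V = K·W·L/H = 1.051e-05 · 45.11 · 699.1 / 2.367e+09 = 1.400e-10 m³.
Average depth h = V/A = 1.400e-10 / 9.026e-05 = 1.551e-06 m.

value=1.551e-06 m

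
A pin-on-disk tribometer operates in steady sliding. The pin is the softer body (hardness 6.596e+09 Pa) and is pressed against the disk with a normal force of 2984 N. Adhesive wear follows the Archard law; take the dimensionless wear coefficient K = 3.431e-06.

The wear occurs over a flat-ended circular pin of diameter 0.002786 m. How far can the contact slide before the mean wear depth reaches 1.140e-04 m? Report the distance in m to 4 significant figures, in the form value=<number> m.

value=447.7 m

The algebra keeps full precision — intermediate values are displayed rounded — rounded just once: four significant figures.
Contact area A = π·d²/4 = π·(0.002786 m)²/4 = 6.096e-06 m².
In SI base units, W = 2984 N, H = 6.596e+09 Pa, K = 3.431e-06.
Allowed volume V_lim = h_lim·A = 1.140e-04 · 6.096e-06 = 6.950e-10 m³.
So the life L = V_lim·H/(K·W) = 6.950e-10 · 6.596e+09 / (3.431e-06 · 2984) = 447.7 m.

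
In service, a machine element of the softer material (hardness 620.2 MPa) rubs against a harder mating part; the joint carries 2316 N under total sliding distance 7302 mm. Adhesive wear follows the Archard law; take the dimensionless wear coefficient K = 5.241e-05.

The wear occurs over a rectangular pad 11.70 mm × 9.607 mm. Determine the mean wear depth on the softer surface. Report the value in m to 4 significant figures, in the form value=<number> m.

value=1.271e-05 m

All arithmetic carries full float precision. The intermediates are displayed rounded; a lone final rounding: four significant digits.
Sliding distance L = 7302 mm = 7.302 m.
Hardness H = 620.2 MPa = 6.202e+08 Pa.
Pad sides 11.70 mm × 9.607 mm = 0.01170 m × 0.009607 m. Contact area A = 0.01170 m × 0.009607 m = 1.124e-04 m².
Collected in SI base units: W = 2316 N, H = 6.202e+08 Pa, K = 5.241e-05.
Wear volume V = K·W·L/H = 5.241e-05 · 2316 · 7.302 / 6.202e+08 = 1.429e-09 m³.
Depth h = V/A = 1.429e-09 / 1.124e-04 = 1.271e-05 m.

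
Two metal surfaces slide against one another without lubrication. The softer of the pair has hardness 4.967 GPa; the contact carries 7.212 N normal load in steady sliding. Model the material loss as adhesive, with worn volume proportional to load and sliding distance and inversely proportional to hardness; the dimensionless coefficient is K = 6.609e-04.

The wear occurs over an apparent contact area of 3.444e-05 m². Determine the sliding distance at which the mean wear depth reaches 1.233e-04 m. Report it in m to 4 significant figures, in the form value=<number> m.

value=4425 m

The intermediates are shown rounded, and every step keeps full precision; one last rounding: four significant digits.
Hardness H = 4.967 GPa = 4.967e+09 Pa.
As SI base values: W = 7.212 N, H = 4.967e+09 Pa, K = 6.609e-04.
Permissible volume V_lim = h_lim·A = 1.233e-04 · 3.444e-05 = 4.246e-09 m³.
So the life L = V_lim·H/(K·W) = 4.246e-09 · 4.967e+09 / (6.609e-04 · 7.212) = 4425 m.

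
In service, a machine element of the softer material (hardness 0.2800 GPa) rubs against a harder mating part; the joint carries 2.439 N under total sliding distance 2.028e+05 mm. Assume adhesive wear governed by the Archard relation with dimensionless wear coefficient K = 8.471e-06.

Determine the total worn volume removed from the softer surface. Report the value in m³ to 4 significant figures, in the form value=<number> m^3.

value=1.496e-11 m^3

Intermediates are printed rounded, and each operation carries exact precision; rounded just once: 4 significant digits.
Convert: The distance L = 2.028e+05 mm = 202.8 m.
Convert: Hardness H = 0.2800 GPa = 2.800e+08 Pa.
Working in SI base units: W = 2.439 N, H = 2.800e+08 Pa, K = 8.471e-06.
Archard volume V = K·W·L/H = 8.471e-06 · 2.439 · 202.8 / 2.800e+08 = 1.496e-11 m³.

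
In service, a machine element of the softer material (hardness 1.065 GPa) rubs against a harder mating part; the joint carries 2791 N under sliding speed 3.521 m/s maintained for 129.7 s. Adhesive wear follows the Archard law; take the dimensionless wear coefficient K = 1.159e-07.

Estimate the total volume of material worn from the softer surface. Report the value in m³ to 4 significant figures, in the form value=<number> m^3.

value=1.387e-10 m^3

Every step holds full precision. Intermediate values are printed rounded. Rounded just once: 4 significant figures.
Convert: The distance L = v·t = 3.521 m/s × 129.7 s = 456.7 m.
Convert: Hardness H = 1.065 GPa = 1.065e+09 Pa.
Collected in SI base units: W = 2791 N, H = 1.065e+09 Pa, K = 1.159e-07.
Apply Archard: V = K·W·L/H = 1.159e-07 · 2791 · 456.7 / 1.065e+09 = 1.387e-10 m³.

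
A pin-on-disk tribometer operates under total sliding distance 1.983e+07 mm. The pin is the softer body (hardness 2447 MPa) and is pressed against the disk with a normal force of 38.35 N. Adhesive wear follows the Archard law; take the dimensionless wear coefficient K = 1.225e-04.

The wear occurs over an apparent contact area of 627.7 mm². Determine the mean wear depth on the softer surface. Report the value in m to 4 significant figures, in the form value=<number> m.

All working math carries exact precision — printed values are rounded — rounded once at the end: four significant figures.
Convert: Total distance L = 1.983e+07 mm = 1.983e+04 m.
Convert: Hardness H = 2447 MPa = 2.447e+09 Pa.
Convert: Contact area A = 627.7 mm² = 6.277e-04 m².
Expressed in SI base units: W = 38.35 N, H = 2.447e+09 Pa, K = 1.225e-04.
Volume removed: V = K·W·L/H = 1.225e-04 · 38.35 · 1.983e+04 / 2.447e+09 = 3.807e-08 m³.
Depth h = V/A = 3.807e-08 / 6.277e-04 = 6.065e-05 m.

value=6.065e-05 m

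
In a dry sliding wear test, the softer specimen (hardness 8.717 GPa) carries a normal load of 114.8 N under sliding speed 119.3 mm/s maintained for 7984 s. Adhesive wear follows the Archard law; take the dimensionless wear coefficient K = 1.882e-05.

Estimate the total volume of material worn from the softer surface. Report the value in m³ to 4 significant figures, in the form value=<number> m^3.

value=2.361e-10 m^3

All arithmetic maintains exact precision; intermediate values are shown rounded; one last rounding: four significant figures.
Convert: Sliding speed v = 119.3 mm/s = 0.1193 m/s. Path length L = v·t = 0.1193 m/s × 7984 s = 952.5 m.
Convert: Hardness H = 8.717 GPa = 8.717e+09 Pa.
In SI base units: W = 114.8 N, H = 8.717e+09 Pa, K = 1.882e-05.
Apply Archard: V = K·W·L/H = 1.882e-05 · 114.8 · 952.5 / 8.717e+09 = 2.361e-10 m³.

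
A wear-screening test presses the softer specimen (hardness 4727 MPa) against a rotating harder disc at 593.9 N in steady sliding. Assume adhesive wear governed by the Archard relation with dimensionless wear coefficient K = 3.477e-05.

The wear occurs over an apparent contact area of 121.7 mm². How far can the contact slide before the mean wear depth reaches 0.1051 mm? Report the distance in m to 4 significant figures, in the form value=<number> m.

The algebra maintains full float precision — intermediates are displayed rounded. Rounded once at the end: 4 significant digits.
Convert: Hardness H = 4727 MPa = 4.727e+09 Pa.
Convert: Contact area A = 121.7 mm² = 1.217e-04 m².
Convert: Depth limit h_lim = 0.1051 mm = 1.051e-04 m.
Expressed in SI base units: W = 593.9 N, H = 4.727e+09 Pa, K = 3.477e-05.
Allowed volume V_lim = h_lim·A = 1.051e-04 · 1.217e-04 = 1.279e-08 m³.
Inverting, life L = V_lim·H/(K·W) = 1.279e-08 · 4.727e+09 / (3.477e-05 · 593.9) = 2928 m.

value=2928 m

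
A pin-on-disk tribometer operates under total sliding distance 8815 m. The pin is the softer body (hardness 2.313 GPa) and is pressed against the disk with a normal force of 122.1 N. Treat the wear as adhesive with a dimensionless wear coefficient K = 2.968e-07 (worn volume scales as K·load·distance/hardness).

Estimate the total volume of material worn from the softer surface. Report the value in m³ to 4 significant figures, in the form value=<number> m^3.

The intermediates are shown rounded; all working math keeps full precision; one final rounding: 4 significant figures.
Hardness H = 2.313 GPa = 2.313e+09 Pa.
As SI base values: W = 122.1 N, H = 2.313e+09 Pa, K = 2.968e-07.
Archard volume V = K·W·L/H = 2.968e-07 · 122.1 · 8815 / 2.313e+09 = 1.381e-10 m³.

value=1.381e-10 m^3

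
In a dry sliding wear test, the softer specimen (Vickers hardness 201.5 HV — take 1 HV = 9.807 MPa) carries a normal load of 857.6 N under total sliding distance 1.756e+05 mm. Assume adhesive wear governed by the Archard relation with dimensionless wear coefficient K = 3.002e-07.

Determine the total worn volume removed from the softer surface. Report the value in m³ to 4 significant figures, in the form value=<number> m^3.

value=2.288e-11 m^3

Intermediate values are displayed rounded, and the computation keeps exact precision; a lone final rounding: four significant figures.
Distance covered L = 1.756e+05 mm = 175.6 m.
Hardness H = 201.5 HV × 9.807 MPa/HV = 1976 MPa = 1.976e+09 Pa.
Expressed in SI base units: W = 857.6 N, H = 1.976e+09 Pa, K = 3.002e-07.
Wear volume V = K·W·L/H = 3.002e-07 · 857.6 · 175.6 / 1.976e+09 = 2.288e-11 m³.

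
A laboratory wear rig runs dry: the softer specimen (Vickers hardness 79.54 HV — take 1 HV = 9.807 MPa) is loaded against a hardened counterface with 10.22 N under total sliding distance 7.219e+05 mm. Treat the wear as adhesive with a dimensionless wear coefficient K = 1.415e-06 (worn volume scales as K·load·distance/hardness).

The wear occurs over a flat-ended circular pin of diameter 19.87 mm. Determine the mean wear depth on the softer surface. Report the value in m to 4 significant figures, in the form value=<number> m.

value=4.316e-08 m

Intermediate values appear rounded, and all arithmetic holds exact precision; rounded just once to 4 significant figures.
Convert: Distance L = 7.219e+05 mm = 721.9 m.
Convert: Hardness H = 79.54 HV × 9.807 MPa/HV = 780.0 MPa = 7.800e+08 Pa.
Convert: Pin diameter d = 19.87 mm = 0.01987 m. Contact area A = π·d²/4 = π·(0.01987 m)²/4 = 3.101e-04 m².
Collected in SI base units: W = 10.22 N, H = 7.800e+08 Pa, K = 1.415e-06.
Volume removed: V = K·W·L/H = 1.415e-06 · 10.22 · 721.9 / 7.800e+08 = 1.338e-11 m³.
Depth of wear h = V/A = 1.338e-11 / 3.101e-04 = 4.316e-08 m.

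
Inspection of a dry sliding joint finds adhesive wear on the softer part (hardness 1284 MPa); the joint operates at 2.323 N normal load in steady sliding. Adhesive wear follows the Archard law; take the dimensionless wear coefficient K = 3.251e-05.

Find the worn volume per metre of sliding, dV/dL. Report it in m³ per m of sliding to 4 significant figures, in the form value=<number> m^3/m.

value=5.882e-14 m^3/m

All arithmetic holds full float precision; displayed values are rounded, and a lone final rounding: 4 significant figures.
Hardness H = 1284 MPa = 1.284e+09 Pa.
Restated in SI base units: W = 2.323 N, H = 1.284e+09 Pa, K = 3.251e-05.
Rate of wear dV/dL = K·W/H, so: 3.251e-05 · 2.323 / 1.284e+09 = 5.882e-14 m³/m.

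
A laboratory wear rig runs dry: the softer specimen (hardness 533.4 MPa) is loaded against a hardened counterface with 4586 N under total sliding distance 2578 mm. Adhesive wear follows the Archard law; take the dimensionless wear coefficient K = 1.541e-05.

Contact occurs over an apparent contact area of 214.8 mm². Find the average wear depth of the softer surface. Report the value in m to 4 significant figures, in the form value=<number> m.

value=1.590e-06 m

Printed values are rounded. All arithmetic maintains exact precision; rounded just once: four significant figures.
Distance L = 2578 mm = 2.578 m.
Hardness H = 533.4 MPa = 5.334e+08 Pa.
Contact area A = 214.8 mm² = 2.148e-04 m².
Collected in SI base units: W = 4586 N, H = 5.334e+08 Pa, K = 1.541e-05.
Wear volume V = K·W·L/H = 1.541e-05 · 4586 · 2.578 / 5.334e+08 = 3.416e-10 m³.
Wear depth h = V/A = 3.416e-10 / 2.148e-04 = 1.590e-06 m.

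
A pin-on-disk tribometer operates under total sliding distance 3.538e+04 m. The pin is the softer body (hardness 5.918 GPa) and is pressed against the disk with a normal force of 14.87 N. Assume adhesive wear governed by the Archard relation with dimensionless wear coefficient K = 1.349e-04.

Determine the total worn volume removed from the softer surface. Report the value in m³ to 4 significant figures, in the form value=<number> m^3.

The intermediates appear rounded — all working math runs at full float precision. Rounded just once to 4 significant figures.
Hardness H = 5.918 GPa = 5.918e+09 Pa.
Working in SI base units: W = 14.87 N, H = 5.918e+09 Pa, K = 1.349e-04.
Archard volume V = K·W·L/H = 1.349e-04 · 14.87 · 3.538e+04 / 5.918e+09 = 1.199e-08 m³.

value=1.199e-08 m^3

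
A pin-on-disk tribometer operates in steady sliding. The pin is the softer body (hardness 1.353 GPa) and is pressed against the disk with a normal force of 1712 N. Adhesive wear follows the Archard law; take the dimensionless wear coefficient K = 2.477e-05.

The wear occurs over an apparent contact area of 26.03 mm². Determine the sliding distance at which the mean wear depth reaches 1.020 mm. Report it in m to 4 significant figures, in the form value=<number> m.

All working math runs at full float precision — intermediate values are printed rounded. Rounded just once to four significant figures.
Convert: Hardness H = 1.353 GPa = 1.353e+09 Pa.
Convert: Contact area A = 26.03 mm² = 2.603e-05 m².
Convert: Depth limit h_lim = 1.020 mm = 0.001020 m.
SI base units throughout: W = 1712 N, H = 1.353e+09 Pa, K = 2.477e-05.
At the depth limit, V_lim = h_lim·A = 0.001020 · 2.603e-05 = 2.655e-08 m³.
Thus life L = V_lim·H/(K·W) = 2.655e-08 · 1.353e+09 / (2.477e-05 · 1712) = 847.1 m.

value=847.1 m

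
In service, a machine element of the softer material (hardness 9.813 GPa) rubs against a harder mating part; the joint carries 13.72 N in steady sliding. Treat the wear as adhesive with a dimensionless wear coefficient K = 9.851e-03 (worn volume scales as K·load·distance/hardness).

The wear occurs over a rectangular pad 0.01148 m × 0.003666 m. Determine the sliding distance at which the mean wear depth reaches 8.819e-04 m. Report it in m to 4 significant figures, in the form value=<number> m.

value=2695 m

All working math holds exact precision, and the intermediates are printed rounded. Rounded once at the end to 4 significant digits.
Convert: Hardness H = 9.813 GPa = 9.813e+09 Pa.
Convert: Contact area A = 0.01148 m × 0.003666 m = 4.209e-05 m².
Expressed in SI base units: W = 13.72 N, H = 9.813e+09 Pa, K = 9.851e-03.
At the depth limit, V_lim = h_lim·A = 8.819e-04 · 4.209e-05 = 3.712e-08 m³.
Sliding life L = V_lim·H/(K·W) = 3.712e-08 · 9.813e+09 / (9.851e-03 · 13.72) = 2695 m.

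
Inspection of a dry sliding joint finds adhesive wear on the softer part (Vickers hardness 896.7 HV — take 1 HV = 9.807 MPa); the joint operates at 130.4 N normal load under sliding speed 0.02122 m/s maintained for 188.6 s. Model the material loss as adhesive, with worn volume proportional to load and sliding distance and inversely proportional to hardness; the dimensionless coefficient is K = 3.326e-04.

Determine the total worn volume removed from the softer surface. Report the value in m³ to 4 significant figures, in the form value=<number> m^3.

value=1.974e-11 m^3

Each operation maintains full precision; the intermediates are printed rounded. Rounded once at the end, at 4 significant figures.
Convert: Path length L = v·t = 0.02122 m/s × 188.6 s = 4.002 m.
Convert: Hardness H = 896.7 HV × 9.807 MPa/HV = 8794 MPa = 8.794e+09 Pa.
Working in SI base units: W = 130.4 N, H = 8.794e+09 Pa, K = 3.326e-04.
The Archard volume V = K·W·L/H = 3.326e-04 · 130.4 · 4.002 / 8.794e+09 = 1.974e-11 m³.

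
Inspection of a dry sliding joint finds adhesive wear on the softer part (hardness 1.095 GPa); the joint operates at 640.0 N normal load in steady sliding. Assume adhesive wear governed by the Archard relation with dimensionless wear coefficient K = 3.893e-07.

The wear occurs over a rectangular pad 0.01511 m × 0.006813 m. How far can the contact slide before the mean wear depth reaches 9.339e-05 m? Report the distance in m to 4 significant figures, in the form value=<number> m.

value=4.225e+04 m

Each operation holds full precision. Printed values are rounded; rounded once at the end to 4 significant digits.
Convert: Hardness H = 1.095 GPa = 1.095e+09 Pa.
Convert: Contact area A = 0.01511 m × 0.006813 m = 1.029e-04 m².
SI base units throughout: W = 640.0 N, H = 1.095e+09 Pa, K = 3.893e-07.
Volume at the limit: V_lim = h_lim·A = 9.339e-05 · 1.029e-04 = 9.614e-09 m³.
Life L = V_lim·H/(K·W) = 9.614e-09 · 1.095e+09 / (3.893e-07 · 640.0) = 4.225e+04 m.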